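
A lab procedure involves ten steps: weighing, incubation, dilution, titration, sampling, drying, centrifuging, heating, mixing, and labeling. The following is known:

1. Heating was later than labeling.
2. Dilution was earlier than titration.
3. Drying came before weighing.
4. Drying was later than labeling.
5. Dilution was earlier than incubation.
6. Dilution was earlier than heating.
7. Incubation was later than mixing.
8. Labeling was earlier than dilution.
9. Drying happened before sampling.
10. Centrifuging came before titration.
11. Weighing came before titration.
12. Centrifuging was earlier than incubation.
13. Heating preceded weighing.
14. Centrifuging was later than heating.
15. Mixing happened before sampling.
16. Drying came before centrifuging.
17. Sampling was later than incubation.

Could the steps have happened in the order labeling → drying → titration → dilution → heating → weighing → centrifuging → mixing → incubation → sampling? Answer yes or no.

The constraints require centrifuging before titration, but in the proposed sequence titration appears ahead of centrifuging. That one violation is enough.

no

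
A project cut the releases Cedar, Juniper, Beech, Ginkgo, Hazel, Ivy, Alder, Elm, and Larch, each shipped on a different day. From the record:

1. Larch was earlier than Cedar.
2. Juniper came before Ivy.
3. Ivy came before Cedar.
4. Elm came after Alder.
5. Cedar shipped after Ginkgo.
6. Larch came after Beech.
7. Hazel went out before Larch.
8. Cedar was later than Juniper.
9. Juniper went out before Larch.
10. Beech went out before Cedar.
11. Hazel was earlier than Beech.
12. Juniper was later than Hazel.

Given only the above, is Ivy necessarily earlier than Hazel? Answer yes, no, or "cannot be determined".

Tracing the constraints gives Hazel → Juniper → Ivy, so Hazel must come before Ivy.
That means Ivy cannot be before Hazel.

no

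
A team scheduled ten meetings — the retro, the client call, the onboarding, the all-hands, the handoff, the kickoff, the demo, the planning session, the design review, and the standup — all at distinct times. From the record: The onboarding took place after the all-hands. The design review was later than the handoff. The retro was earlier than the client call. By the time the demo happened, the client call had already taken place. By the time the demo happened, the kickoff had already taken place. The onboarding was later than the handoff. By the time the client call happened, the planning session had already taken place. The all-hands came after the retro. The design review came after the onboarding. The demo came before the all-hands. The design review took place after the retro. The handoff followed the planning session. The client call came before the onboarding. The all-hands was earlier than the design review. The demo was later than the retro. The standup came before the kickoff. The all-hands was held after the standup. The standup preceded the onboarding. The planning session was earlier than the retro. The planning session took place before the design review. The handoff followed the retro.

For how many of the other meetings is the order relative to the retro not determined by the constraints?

Forced before the retro: the planning session; forced after the retro: the all-hands, the client call, the demo, the design review, the handoff, and the onboarding.
That leaves the kickoff and the standup with no forced order relative to the retro — 2.

2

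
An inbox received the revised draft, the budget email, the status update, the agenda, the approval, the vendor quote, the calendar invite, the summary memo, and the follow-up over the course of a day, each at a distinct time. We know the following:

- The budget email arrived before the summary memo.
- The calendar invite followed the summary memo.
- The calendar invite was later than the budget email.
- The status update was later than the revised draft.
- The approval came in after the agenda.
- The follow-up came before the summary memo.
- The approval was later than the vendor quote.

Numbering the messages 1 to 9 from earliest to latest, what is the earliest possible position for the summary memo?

The budget email and the follow-up must both come before the summary memo — 2 forced predecessors.
Nothing else is forced ahead of the summary memo, so its earliest slot is position 2 + 1 = 3.

3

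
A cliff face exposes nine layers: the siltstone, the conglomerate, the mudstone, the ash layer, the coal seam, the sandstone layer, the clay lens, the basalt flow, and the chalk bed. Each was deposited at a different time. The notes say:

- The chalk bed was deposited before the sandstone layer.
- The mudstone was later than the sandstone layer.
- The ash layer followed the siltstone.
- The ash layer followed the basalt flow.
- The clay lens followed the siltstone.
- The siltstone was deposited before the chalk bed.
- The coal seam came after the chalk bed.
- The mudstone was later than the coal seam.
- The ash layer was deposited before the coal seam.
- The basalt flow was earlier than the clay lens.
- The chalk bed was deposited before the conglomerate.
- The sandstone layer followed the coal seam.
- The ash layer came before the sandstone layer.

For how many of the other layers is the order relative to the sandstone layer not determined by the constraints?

Forced before the sandstone layer: the ash layer, the basalt flow, the chalk bed, the coal seam, and the siltstone; forced after the sandstone layer: the mudstone.
That leaves the clay lens and the conglomerate with no forced order relative to the sandstone layer — 2.

2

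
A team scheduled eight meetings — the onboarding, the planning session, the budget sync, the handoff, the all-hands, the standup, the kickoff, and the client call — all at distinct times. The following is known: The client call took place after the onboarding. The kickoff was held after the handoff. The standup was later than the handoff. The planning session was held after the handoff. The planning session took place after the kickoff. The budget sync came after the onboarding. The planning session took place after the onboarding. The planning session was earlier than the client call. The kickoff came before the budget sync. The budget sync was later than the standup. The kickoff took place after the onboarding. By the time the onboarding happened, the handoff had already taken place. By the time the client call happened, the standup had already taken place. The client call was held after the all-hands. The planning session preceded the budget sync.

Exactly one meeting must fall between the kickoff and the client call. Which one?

Tracing the constraints gives the kickoff → the planning session → the client call, so the planning session sits after the kickoff and before the client call.
No other meeting is forced both after the kickoff and before the client call.

the planning session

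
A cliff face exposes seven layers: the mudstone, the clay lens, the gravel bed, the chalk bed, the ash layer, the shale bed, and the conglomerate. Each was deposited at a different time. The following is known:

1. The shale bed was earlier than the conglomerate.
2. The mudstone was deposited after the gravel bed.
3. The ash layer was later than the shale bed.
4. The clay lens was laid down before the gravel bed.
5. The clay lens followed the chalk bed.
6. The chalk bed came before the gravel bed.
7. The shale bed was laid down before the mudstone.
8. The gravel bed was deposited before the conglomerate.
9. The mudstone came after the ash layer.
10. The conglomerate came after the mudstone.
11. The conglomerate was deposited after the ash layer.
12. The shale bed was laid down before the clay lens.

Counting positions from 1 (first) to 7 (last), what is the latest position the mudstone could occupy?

6

The mudstone must come before the conglomerate — 1 layer forced after it.
Everything else can be placed before the mudstone in some valid order, so the mudstone can sit as late as position 7 − 1 = 6.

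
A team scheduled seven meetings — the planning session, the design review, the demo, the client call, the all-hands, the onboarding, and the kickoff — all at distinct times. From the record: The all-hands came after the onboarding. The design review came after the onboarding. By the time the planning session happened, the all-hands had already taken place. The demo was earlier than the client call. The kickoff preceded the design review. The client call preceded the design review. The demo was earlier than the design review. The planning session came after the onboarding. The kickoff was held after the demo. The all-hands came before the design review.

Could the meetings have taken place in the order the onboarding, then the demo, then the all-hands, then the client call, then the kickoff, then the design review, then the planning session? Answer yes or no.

Check each stated constraint against the proposed order — e.g. the onboarding is ahead of the design review; the onboarding is ahead of the planning session. Every pair is in the required order; nothing is violated.

yes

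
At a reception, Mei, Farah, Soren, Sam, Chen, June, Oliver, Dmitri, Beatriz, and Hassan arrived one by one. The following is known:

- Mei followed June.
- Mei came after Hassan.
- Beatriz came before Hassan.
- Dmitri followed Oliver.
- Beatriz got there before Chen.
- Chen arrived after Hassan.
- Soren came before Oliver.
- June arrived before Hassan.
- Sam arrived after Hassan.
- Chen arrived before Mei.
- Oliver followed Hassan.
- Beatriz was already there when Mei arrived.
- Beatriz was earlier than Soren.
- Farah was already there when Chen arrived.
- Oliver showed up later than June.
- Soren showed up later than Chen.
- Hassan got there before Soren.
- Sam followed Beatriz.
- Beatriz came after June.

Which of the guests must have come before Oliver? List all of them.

Directly stated before Oliver: Hassan, June, and Soren.
Beatriz reaches Oliver via Beatriz → Soren → Oliver.
Chen reaches Oliver via Chen → Soren → Oliver.
Farah reaches Oliver via Farah → Chen → Soren → Oliver.
No chain forces Mei (or any of the others) ahead of Oliver.

Beatriz, Chen, Farah, Hassan, June, Soren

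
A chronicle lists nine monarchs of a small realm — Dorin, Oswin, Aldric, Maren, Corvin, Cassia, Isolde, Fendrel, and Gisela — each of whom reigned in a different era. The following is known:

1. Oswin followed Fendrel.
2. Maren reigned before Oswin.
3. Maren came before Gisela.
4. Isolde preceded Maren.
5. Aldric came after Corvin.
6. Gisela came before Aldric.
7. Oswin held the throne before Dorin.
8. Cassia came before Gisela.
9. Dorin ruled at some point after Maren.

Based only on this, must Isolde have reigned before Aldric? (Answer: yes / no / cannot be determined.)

yes

Chain the constraints: Isolde → Maren → Gisela → Aldric. Each link is directly stated, so Isolde comes before Aldric.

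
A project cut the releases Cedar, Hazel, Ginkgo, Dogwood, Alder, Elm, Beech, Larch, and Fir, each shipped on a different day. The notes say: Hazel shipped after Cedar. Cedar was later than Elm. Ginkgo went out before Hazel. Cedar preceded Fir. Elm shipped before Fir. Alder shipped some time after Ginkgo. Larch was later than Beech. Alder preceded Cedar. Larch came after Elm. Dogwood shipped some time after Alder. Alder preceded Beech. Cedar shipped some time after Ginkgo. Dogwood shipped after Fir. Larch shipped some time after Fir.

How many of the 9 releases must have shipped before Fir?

4

Directly stated before Fir: Cedar and Elm.
Alder reaches Fir via Alder → Cedar → Fir.
Ginkgo reaches Fir via Ginkgo → Cedar → Fir.
No chain forces Hazel (or any of the others) ahead of Fir.
That's Alder, Cedar, Elm, and Ginkgo — 4 in all.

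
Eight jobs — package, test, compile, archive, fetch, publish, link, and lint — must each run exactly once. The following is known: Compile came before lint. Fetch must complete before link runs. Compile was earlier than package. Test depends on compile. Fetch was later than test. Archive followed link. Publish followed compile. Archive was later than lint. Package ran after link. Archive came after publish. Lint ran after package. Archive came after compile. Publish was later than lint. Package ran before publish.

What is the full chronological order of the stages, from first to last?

The constraints fix every adjacent pair, so only one ordering works:
compile → test → fetch → link → package → lint → publish → archive.

compile, test, fetch, link, package, lint, publish, archive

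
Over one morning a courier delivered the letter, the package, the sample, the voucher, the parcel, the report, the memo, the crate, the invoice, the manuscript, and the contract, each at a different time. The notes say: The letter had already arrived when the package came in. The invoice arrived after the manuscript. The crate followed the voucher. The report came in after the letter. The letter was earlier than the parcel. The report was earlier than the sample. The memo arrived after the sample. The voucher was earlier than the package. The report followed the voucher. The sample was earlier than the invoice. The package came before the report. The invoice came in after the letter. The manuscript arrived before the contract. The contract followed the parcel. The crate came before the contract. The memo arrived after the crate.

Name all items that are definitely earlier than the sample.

the letter, the package, the report, the voucher

Directly stated before the sample: the report.
The letter reaches the sample via the letter → the report → the sample.
The package reaches the sample via the package → the report → the sample.
The voucher reaches the sample via the voucher → the report → the sample.
No chain forces the parcel (or any of the others) ahead of the sample.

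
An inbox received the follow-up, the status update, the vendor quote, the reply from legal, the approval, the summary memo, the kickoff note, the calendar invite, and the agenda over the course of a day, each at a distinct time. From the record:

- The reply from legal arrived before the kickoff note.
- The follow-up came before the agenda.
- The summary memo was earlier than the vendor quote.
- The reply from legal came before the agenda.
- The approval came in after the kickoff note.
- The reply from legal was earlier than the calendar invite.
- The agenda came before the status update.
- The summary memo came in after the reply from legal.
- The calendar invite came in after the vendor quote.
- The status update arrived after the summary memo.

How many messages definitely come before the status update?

4

Directly stated before the status update: the agenda and the summary memo.
The follow-up reaches the status update via the follow-up → the agenda → the status update.
The reply from legal reaches the status update via the reply from legal → the summary memo → the status update.
No chain forces the vendor quote (or any of the others) ahead of the status update.
That's the agenda, the follow-up, the reply from legal, and the summary memo — 4 in all.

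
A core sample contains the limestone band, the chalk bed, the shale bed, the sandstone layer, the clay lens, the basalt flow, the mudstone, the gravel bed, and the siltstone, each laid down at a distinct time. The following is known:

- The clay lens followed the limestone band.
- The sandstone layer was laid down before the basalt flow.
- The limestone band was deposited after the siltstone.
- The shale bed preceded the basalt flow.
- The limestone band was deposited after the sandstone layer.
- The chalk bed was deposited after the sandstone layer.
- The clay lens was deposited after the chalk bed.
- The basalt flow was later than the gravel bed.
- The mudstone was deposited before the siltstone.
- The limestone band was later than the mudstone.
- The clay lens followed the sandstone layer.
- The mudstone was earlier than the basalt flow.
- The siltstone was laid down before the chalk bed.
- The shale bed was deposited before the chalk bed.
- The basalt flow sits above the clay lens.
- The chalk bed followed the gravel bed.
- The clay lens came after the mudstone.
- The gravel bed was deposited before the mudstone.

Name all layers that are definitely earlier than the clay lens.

Directly stated before the clay lens: the chalk bed, the limestone band, the mudstone, and the sandstone layer.
The gravel bed reaches the clay lens via the gravel bed → the chalk bed → the clay lens.
The shale bed reaches the clay lens via the shale bed → the chalk bed → the clay lens.
The siltstone reaches the clay lens via the siltstone → the chalk bed → the clay lens.
No chain forces the basalt flow ahead of the clay lens.

the chalk bed, the gravel bed, the limestone band, the mudstone, the sandstone layer, the shale bed, the siltstone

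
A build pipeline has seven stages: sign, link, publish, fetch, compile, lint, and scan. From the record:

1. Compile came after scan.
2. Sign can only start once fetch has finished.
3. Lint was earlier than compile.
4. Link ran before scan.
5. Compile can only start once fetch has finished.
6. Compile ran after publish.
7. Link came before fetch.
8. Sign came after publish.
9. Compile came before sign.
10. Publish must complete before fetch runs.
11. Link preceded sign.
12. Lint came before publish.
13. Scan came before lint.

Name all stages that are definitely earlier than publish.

link, lint, scan

Directly stated before publish: lint.
Link reaches publish via link → scan → lint → publish.
Scan reaches publish via scan → lint → publish.
No chain forces fetch (or any of the others) ahead of publish.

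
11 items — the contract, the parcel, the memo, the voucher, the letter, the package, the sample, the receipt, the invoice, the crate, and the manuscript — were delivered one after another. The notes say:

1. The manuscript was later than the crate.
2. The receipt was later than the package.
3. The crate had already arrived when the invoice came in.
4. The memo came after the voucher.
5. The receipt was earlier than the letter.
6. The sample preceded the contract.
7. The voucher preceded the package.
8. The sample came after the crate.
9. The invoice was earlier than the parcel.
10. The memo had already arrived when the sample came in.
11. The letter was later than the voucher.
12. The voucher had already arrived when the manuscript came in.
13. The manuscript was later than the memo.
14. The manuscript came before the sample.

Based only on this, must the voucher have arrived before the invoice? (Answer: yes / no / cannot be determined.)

cannot be determined

No chain of stated constraints runs from the voucher to the invoice, and none runs from the invoice to the voucher either.
So the relative order of the voucher and the invoice is not fixed by the given facts.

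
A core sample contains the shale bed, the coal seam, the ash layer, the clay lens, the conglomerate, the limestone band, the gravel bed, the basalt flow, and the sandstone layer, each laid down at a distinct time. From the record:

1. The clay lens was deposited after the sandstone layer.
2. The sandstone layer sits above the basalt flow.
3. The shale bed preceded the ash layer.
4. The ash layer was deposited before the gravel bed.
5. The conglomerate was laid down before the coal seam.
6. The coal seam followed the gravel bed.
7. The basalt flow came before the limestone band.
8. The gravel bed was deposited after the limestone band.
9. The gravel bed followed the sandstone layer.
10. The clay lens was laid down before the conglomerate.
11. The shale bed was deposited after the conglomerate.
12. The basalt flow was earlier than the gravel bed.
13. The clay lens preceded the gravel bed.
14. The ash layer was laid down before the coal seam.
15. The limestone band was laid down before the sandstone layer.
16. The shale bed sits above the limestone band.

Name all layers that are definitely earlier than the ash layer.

the basalt flow, the clay lens, the conglomerate, the limestone band, the sandstone layer, the shale bed

Directly stated before the ash layer: the shale bed.
The basalt flow reaches the ash layer via the basalt flow → the limestone band → the shale bed → the ash layer.
The clay lens reaches the ash layer via the clay lens → the conglomerate → the shale bed → the ash layer.
The conglomerate reaches the ash layer via the conglomerate → the shale bed → the ash layer.
Likewise the limestone band and the sandstone layer each reach the ash layer by chaining the stated constraints.
No chain forces the coal seam (or any of the others) ahead of the ash layer.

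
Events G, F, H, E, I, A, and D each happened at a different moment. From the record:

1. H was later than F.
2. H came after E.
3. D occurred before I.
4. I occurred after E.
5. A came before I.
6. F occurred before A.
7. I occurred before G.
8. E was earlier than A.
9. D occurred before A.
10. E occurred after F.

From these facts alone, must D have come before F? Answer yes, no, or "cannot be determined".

No chain of stated constraints runs from D to F, and none runs from F to D either.
So the relative order of D and F is not fixed by the given facts.

cannot be determined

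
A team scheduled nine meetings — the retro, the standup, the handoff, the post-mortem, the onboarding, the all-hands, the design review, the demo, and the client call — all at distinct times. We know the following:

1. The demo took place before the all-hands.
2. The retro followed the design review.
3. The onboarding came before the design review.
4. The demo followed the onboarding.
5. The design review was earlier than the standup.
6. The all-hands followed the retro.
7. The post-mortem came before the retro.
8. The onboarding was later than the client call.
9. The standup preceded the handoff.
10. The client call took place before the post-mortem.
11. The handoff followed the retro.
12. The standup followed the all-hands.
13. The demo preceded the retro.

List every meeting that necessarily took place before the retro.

Directly stated before the retro: the demo, the design review, and the post-mortem.
The client call reaches the retro via the client call → the post-mortem → the retro.
The onboarding reaches the retro via the onboarding → the demo → the retro.

the client call, the demo, the design review, the onboarding, the post-mortem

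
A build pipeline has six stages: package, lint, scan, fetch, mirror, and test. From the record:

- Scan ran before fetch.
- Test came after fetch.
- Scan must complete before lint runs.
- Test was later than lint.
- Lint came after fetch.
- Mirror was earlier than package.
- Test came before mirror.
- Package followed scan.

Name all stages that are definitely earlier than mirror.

Directly stated before mirror: test.
Fetch reaches mirror via fetch → test → mirror.
Lint reaches mirror via lint → test → mirror.
Scan reaches mirror via scan → fetch → test → mirror.
No chain forces package ahead of mirror.

fetch, lint, scan, test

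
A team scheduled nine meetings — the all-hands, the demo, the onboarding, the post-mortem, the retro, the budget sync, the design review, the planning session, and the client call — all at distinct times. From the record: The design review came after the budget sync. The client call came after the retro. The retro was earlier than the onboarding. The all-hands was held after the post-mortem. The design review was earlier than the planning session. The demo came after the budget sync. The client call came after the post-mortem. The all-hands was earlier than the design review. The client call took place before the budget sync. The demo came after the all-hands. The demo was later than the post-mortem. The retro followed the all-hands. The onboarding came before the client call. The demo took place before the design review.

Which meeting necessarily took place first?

the post-mortem

The post-mortem has a chain of constraints placing it before every other meeting, so the post-mortem must be first.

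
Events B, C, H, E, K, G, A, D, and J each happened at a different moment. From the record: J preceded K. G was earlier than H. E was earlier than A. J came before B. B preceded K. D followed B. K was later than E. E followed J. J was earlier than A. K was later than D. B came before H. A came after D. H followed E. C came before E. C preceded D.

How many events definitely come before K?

5

Directly stated before K: B, D, E, and J.
C reaches K via C → D → K.
No chain forces H (or any of the others) ahead of K.
That's B, C, D, E, and J — 5 in all.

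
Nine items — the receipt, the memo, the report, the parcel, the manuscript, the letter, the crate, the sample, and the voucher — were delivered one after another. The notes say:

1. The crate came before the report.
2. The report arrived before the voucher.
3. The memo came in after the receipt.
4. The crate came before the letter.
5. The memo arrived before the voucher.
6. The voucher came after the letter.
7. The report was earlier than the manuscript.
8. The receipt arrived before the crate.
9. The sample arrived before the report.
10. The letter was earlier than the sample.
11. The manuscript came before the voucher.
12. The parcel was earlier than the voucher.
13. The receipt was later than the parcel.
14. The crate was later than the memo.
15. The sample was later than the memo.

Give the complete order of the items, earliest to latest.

the parcel, the receipt, the memo, the crate, the letter, the sample, the report, the manuscript, the voucher

The constraints fix every adjacent pair, so only one ordering works:
the parcel → the receipt → the memo → the crate → the letter → the sample → the report → the manuscript → the voucher.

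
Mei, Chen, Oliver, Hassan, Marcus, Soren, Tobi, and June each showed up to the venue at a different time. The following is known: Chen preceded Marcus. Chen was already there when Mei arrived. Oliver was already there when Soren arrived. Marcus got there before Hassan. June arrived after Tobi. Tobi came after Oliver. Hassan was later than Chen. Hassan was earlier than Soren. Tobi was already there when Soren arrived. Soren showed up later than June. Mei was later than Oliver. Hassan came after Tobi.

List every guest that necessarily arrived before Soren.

Chen, Hassan, June, Marcus, Oliver, Tobi

Directly stated before Soren: Hassan, June, Oliver, and Tobi.
Chen reaches Soren via Chen → Hassan → Soren.
Marcus reaches Soren via Marcus → Hassan → Soren.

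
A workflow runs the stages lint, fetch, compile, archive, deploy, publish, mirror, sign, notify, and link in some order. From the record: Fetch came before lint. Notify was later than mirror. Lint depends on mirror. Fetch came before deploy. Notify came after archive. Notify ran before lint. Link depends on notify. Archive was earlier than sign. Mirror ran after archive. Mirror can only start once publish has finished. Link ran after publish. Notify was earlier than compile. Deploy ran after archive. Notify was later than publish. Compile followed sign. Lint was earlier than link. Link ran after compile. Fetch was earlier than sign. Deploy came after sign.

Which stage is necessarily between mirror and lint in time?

notify

Tracing the constraints gives mirror → notify → lint, so notify sits after mirror and before lint.
No other stage is forced both after mirror and before lint.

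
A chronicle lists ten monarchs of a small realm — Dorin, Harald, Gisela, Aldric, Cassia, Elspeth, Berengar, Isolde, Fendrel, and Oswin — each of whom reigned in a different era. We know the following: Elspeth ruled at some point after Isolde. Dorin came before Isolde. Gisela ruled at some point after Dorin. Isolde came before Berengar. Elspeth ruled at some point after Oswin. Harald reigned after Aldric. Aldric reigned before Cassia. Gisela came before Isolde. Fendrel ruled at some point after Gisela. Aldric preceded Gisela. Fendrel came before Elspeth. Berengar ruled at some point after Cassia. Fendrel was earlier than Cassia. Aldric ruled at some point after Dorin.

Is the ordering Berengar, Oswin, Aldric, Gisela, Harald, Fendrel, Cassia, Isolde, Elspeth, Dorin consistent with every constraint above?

The constraints require Dorin before Aldric, but in the proposed sequence Aldric appears ahead of Dorin. That one violation is enough.

no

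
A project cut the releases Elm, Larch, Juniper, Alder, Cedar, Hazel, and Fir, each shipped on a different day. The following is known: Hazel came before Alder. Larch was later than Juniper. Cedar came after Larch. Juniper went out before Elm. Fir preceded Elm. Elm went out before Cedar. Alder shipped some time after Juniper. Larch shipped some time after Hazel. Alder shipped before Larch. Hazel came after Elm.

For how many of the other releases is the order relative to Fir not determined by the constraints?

Forced after Fir: Alder, Cedar, Elm, Hazel, and Larch.
That leaves Juniper with no forced order relative to Fir — 1.

1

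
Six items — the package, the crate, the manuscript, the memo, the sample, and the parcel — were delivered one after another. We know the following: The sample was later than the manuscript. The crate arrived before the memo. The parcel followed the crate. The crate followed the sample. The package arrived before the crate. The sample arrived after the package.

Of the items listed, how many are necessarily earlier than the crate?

3

Directly stated before the crate: the package and the sample.
The manuscript reaches the crate via the manuscript → the sample → the crate.
That's the manuscript, the package, and the sample — 3 in all.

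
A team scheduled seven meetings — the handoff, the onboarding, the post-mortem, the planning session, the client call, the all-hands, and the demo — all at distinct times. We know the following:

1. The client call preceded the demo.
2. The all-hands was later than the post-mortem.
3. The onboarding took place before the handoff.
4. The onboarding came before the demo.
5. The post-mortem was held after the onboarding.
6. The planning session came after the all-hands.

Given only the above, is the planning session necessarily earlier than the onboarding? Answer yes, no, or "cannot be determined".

Tracing the constraints gives the onboarding → the post-mortem → the all-hands → the planning session, so the onboarding must come before the planning session.
That means the planning session cannot be before the onboarding.

no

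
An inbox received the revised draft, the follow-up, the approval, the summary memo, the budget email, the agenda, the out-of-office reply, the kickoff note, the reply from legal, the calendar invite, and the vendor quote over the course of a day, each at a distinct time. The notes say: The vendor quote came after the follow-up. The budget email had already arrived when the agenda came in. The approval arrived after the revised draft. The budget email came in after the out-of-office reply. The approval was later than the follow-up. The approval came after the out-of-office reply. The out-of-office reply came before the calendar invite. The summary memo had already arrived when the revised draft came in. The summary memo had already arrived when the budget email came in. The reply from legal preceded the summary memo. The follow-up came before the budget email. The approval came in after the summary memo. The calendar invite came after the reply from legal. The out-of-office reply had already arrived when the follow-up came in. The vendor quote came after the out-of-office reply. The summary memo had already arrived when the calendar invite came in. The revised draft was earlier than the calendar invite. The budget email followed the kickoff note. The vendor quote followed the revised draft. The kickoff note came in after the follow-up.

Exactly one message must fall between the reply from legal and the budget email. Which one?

Tracing the constraints gives the reply from legal → the summary memo → the budget email, so the summary memo sits after the reply from legal and before the budget email.
No other message is forced both after the reply from legal and before the budget email.

the summary memo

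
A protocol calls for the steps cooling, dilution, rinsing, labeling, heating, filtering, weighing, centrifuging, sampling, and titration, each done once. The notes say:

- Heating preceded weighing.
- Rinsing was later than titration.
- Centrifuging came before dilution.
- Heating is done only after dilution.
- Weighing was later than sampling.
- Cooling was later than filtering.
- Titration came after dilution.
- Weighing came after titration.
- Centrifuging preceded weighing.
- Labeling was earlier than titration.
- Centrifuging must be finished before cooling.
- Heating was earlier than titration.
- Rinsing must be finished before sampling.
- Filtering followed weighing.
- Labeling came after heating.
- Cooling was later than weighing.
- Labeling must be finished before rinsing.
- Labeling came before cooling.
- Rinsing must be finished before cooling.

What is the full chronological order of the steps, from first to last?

The constraints fix every adjacent pair, so only one ordering works:
centrifuging → dilution → heating → labeling → titration → rinsing → sampling → weighing → filtering → cooling.

centrifuging, dilution, heating, labeling, titration, rinsing, sampling, weighing, filtering, cooling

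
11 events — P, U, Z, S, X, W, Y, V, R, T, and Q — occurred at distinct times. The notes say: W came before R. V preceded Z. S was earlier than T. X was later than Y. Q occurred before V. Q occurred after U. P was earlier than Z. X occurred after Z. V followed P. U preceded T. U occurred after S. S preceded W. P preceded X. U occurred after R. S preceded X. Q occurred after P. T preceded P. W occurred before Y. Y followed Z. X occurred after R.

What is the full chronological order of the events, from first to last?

The constraints fix every adjacent pair, so only one ordering works:
S → W → R → U → T → P → Q → V → Z → Y → X.

S, W, R, U, T, P, Q, V, Z, Y, X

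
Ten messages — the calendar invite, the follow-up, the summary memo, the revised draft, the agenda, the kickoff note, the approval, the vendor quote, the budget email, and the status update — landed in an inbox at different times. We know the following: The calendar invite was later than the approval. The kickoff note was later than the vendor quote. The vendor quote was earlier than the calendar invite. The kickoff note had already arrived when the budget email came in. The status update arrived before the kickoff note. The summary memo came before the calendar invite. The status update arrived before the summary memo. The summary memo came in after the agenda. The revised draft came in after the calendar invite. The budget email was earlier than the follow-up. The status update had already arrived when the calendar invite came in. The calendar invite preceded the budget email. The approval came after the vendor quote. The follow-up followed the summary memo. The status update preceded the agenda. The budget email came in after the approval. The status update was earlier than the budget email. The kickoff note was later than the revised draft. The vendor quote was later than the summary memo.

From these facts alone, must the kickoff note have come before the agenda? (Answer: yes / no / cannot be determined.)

Tracing the constraints gives the agenda → the summary memo → the vendor quote → the kickoff note, so the agenda must come before the kickoff note.
That means the kickoff note cannot be before the agenda.

no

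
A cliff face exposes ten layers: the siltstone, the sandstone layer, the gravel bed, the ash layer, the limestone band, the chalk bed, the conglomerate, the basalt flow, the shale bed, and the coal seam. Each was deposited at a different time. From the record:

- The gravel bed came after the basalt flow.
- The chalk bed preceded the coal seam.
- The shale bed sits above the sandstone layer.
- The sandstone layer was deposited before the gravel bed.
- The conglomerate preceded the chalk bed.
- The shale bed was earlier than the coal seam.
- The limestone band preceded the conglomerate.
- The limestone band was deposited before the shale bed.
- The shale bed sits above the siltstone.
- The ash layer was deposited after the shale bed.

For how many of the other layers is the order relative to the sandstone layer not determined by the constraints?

Forced after the sandstone layer: the ash layer, the coal seam, the gravel bed, and the shale bed.
That leaves the basalt flow, the chalk bed, the conglomerate, the limestone band, and the siltstone with no forced order relative to the sandstone layer — 5.

5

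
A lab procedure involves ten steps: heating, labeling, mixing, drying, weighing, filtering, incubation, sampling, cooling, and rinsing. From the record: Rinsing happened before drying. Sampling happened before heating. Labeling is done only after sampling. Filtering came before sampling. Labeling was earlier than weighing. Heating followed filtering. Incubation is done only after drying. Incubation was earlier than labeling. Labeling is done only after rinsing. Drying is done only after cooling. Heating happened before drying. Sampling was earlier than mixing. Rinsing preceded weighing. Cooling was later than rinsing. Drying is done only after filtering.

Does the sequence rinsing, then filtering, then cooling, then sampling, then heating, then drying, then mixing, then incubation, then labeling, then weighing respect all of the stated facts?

yes

Check each stated constraint against the proposed order — e.g. rinsing is ahead of labeling; rinsing is ahead of weighing. Every pair is in the required order; nothing is violated.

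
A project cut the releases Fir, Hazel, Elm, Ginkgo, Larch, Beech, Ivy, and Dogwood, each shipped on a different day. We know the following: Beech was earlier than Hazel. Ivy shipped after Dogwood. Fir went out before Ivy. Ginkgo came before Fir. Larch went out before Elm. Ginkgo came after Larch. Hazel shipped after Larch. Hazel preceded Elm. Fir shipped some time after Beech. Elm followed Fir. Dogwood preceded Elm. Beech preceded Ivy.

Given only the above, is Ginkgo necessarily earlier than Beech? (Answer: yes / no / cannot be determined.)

No chain of stated constraints runs from Ginkgo to Beech, and none runs from Beech to Ginkgo either.
So the relative order of Ginkgo and Beech is not fixed by the given facts.

cannot be determined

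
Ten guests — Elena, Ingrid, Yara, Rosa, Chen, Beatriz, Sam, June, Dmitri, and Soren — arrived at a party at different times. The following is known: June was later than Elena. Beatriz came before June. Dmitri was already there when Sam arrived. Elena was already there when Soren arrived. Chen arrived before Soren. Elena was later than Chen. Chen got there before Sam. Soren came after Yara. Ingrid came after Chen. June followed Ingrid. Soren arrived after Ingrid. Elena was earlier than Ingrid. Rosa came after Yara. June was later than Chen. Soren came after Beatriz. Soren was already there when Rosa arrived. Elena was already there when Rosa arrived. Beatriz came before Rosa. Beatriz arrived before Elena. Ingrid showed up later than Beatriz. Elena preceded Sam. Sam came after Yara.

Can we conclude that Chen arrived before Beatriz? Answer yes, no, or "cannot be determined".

No chain of stated constraints runs from Chen to Beatriz, and none runs from Beatriz to Chen either.
So the relative order of Chen and Beatriz is not fixed by the given facts.

cannot be determined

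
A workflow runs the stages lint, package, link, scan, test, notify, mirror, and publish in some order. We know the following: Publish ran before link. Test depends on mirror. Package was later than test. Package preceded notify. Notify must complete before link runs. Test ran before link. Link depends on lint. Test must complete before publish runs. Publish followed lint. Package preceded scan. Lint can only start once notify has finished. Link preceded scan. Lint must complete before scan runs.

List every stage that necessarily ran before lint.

mirror, notify, package, test

Directly stated before lint: notify.
Mirror reaches lint via mirror → test → package → notify → lint.
Package reaches lint via package → notify → lint.
Test reaches lint via test → package → notify → lint.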